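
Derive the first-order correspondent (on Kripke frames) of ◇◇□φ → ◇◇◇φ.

∀x ∀y (xR²y → ∃w (yRw ∧ xR³w))

This is a Sahlqvist (Geach-type) schema ◇^2□^1φ → □^0◇^3φ.
Minimal-valuation argument: fix x; take any y with xR^2y and any z with xR^0z. Set V(φ) to the set of worlds R-reachable from y in exactly 1 step. Then □^1φ holds at y, so the antecedent holds at x; validity forces ◇^3φ at z, giving a w with zR^3w and yR^1w.
First-order correspondent: ∀x ∀y (xR²y → ∃w (yRw ∧ xR³w)).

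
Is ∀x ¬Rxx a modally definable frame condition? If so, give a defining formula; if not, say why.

Not definable by any modal formula

If a class were modally definable it would be closed under surjective bounded morphisms (Goldblatt–Thomason).
The 2-cycle (worlds a,b with a→b→a) is irreflexive, and the map sending every world to a single reflexive point • is a surjective bounded morphism (forth: every edge maps to (•,•); back: every world has a successor). So any modal formula valid on the 2-cycle is also valid on the reflexive point, which is not irreflexive.
So no modal formula (or set of formulas) defines exactly the irreflexive frames.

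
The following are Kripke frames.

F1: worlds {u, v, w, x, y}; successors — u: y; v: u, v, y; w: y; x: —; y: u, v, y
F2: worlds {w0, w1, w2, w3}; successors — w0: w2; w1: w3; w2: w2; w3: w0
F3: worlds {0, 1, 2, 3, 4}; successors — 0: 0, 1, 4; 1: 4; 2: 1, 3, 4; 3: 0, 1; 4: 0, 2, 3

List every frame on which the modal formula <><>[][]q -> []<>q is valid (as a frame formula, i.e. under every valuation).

This is the axiom for a generalized confluence (Geach) condition; its first-order frame correspondent is forall x forall y forall z ((x R^2 y & xRz) -> exists w (y R^2 w & zRw)).
F1: ✓.
F2: fails — w1R²w0, w1Rw3 but no w with w0R²w and w3Rw.
F3: fails — 0R²1, 0R1 but no w with 1R²w and 1Rw.
Valid on: F1.

F1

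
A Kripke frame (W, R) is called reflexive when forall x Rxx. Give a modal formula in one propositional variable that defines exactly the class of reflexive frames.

A defining formula is □p → p (the T axiom).
Suppose □p→p is valid. At any x set V(p)={w : Rxw}. Then □p holds at x, so p holds at x, i.e. Rxx.

□p → p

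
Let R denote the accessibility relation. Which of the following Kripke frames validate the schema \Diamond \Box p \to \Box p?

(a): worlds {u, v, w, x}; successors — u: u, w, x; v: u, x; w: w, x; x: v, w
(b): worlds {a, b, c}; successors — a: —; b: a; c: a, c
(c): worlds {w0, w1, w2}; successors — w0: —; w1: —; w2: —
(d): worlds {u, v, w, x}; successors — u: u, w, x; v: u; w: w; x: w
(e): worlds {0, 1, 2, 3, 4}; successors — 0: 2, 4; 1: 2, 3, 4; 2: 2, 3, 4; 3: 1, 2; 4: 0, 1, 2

(c)

The schema corresponds to the Euclidean property: \forall x \forall y \forall z (Rxy \wedge Rxz \to Ryz).
(a): fails — Ruw and Ruu but not Rwu.
(b): fails — Rba and Rba but not Raa.
(c): satisfies the condition.
(d): fails — Ruw and Ruu but not Rwu.
(e): fails — R04 and R04 but not R44.
Valid on: (c).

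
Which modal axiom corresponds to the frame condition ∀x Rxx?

□r → r

A defining formula is □r → r (the T axiom).
Suppose □r→r is valid. At any x set V(r)={w : Rxw}. Then □r holds at x, so r holds at x, i.e. Rxx.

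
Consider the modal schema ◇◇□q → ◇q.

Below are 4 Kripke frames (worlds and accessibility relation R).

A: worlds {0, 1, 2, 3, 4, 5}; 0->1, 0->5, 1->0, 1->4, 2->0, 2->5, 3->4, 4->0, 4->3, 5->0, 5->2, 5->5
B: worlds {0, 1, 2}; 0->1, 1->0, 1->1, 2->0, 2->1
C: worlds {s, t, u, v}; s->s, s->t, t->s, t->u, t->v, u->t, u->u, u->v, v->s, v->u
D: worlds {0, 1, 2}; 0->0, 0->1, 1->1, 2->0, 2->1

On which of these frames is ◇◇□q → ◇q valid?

B, C, D

Frame correspondent (Sahlqvist): ∀x ∀y (xR²y → ∃w (yRw ∧ xRw)) — i.e. a generalized confluence (Geach) condition.
A: fails — 0R²4 but no w with 4Rw and 0Rw.
B: holds.
C: holds.
D: holds.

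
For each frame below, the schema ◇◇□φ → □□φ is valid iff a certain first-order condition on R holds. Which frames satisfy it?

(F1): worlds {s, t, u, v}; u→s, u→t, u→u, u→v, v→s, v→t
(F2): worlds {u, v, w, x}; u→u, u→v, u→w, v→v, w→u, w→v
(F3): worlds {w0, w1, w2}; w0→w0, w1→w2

Frame correspondent (Sahlqvist): ∀x ∀y ∀z ((xR²y ∧ xR²z) → ∃w (yRw ∧ z = w)) — i.e. a generalized confluence (Geach) condition.
(F1): fails — uR²s, uR²s but no w with sRw and s=w.
(F2): fails — uR²v, uR²u but no t with vRt and u=t.
(F3): holds.
Valid on: (F3).

(F3)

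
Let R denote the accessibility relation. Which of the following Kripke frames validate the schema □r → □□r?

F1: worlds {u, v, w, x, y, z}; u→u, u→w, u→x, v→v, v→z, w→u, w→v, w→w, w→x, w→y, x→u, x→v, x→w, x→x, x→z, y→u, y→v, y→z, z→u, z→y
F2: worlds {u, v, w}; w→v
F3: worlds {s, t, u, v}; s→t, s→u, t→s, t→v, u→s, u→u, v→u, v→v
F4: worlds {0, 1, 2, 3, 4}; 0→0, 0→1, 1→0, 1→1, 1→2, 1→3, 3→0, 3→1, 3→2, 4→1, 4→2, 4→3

F2

The schema corresponds to transitivity: ∀x ∀y ∀z (Rxy ∧ Ryz → Rxz).
F1: fails — Rvz and Rzu but not Rvu.
F2: satisfies the condition.
F3: fails — Rtv and Rvu but not Rtu.
F4: fails — R31 and R13 but not R33.
Valid on: F2.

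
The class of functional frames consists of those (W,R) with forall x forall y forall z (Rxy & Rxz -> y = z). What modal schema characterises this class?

◇p → □p

This is partial functionality; the standard corresponding axiom is CD: ◇p → □p.
Suppose ◇p→□p is valid. Take Rxy, Rxz and set V(p)={y}. Then ◇p at x, so □p at x, so p at z, i.e. z=y.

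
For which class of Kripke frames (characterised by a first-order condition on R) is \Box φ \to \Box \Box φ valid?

Suppose □φ→□□φ is valid. Take Rxy, Ryz and set V(φ)={w : Rxw}. Then □φ at x, so □□φ at x, so □φ at y, so φ at z, i.e. Rxz.
The converse is a direct semantic check.
Frame condition: \forall x \forall y \forall z (Rxy \wedge Ryz \to Rxz).

Transitivity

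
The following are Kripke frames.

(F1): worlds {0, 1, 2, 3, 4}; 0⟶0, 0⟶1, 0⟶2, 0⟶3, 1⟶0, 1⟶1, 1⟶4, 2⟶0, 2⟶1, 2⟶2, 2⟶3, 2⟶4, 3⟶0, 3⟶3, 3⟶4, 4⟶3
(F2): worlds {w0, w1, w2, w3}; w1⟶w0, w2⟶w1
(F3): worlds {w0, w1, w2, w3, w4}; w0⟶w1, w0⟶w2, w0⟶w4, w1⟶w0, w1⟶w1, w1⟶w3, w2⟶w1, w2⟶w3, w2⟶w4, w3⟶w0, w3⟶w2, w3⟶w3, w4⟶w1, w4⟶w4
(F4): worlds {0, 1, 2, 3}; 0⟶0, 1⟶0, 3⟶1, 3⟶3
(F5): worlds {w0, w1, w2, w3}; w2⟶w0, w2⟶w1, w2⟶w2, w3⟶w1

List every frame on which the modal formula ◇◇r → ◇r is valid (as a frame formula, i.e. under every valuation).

Frame correspondent (Sahlqvist): ∀x ∀y ∀z (Rxy ∧ Ryz → Rxz) — i.e. transitivity.
(F1): fails — R10 and R02 but not R12.
(F2): fails — Rw2w1 and Rw1w0 but not Rw2w0.
(F3): fails — Rw1w0 and Rw0w4 but not Rw1w4.
(F4): fails — R31 and R10 but not R30.
(F5): condition met.
Valid on: (F5).

(F5)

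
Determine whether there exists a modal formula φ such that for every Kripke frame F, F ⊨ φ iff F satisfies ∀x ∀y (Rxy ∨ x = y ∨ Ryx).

Not definable by any modal formula

Modal frame validity is preserved under disjoint unions.
Take 4 disjoint single-world reflexive frames: each is trivially connected, but their disjoint union has 4 worlds with no edge between distinct components, so it is not connected.
So the class is not modally definable.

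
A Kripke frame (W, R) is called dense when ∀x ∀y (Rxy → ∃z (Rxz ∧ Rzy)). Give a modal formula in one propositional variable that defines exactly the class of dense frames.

□□r → □r

This is density; the standard corresponding axiom is C4: □□r → □r.
Suppose □□r→□r is valid. Take Rxy and set V(r)={w : xR²w}. Then □□r at x, so □r at x, so r at y, i.e. ∃z(Rxz∧Rzy).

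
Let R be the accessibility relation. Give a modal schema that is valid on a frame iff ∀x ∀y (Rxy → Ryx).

This is symmetry; the standard corresponding axiom is B: p → □◇p.
Suppose p→□◇p is valid. Take Rxy and set V(p)={x}. Then p at x, so □◇p at x, so ◇p at y, so some z with Ryz has p; z=x, i.e. Ryx.

p → □◇p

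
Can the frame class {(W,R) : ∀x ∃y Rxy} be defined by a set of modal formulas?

Definable; □q → ◇q defines it

This is a Sahlqvist condition; the D axiom □q → ◇q defines it.
Suppose □q→◇q is valid. At any x set V(q)=W. Then □q at x, so ◇q at x, so x has a successor.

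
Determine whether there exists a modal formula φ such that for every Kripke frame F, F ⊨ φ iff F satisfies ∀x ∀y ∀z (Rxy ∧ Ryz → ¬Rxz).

Modal frame validity is preserved under surjective bounded morphisms.
The 5-cycle (worlds a,b,c,d,e with a→b→c→d→e→a) is intransitive. Mapping every world to a single reflexive point • is a surjective bounded morphism; the reflexive point is not intransitive (R••∧R•• but R••).
So the class is not modally definable.

No — not modally definable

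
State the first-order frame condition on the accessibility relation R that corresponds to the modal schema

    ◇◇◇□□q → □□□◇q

This is a Sahlqvist (Geach-type) schema ◇^3□^2q → □^3◇^1q.
First-order correspondent: ∀x ∀y ∀z ((xR³y ∧ xR³z) → ∃w (yR²w ∧ zRw)).

∀x ∀y ∀z ((xR³y ∧ xR³z) → ∃w (yR²w ∧ zRw))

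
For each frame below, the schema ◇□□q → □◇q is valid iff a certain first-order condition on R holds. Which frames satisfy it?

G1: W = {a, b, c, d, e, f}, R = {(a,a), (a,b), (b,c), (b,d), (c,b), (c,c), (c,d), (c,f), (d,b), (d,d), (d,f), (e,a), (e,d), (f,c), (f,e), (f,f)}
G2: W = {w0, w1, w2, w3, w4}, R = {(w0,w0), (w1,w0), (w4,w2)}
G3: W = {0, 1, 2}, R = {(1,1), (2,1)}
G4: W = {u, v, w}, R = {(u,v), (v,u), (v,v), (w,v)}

Frame correspondent (Sahlqvist): ∀x ∀y ∀z ((xRy ∧ xRz) → ∃w (yR²w ∧ zRw)) — i.e. a generalized confluence (Geach) condition.
G1: satisfies the condition.
G2: fails — w4Rw2, w4Rw2 but no w with w2R²w and w2Rw.
G3: satisfies the condition.
G4: satisfies the condition.
Valid on: G1, G3, G4.

G1, G3, G4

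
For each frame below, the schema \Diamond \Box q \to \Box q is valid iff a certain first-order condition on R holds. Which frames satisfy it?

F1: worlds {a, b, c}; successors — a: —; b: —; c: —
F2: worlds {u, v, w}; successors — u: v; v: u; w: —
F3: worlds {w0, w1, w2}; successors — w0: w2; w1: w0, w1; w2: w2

F1

The schema corresponds to the Euclidean property: \forall x \forall y \forall z (Rxy \wedge Rxz \to Ryz).
F1: holds.
F2: fails — Ruv and Ruv but not Rvv.
F3: fails — Rw1w0 and Rw1w0 but not Rw0w0.
Valid on: F1.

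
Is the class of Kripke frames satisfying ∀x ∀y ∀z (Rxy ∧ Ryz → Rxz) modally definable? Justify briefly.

Definable; □r → □□r defines it

This is a Sahlqvist condition; the 4 axiom □r → □□r defines it.
Suppose □r→□□r is valid. Take Rxy, Ryz and set V(r)={w : Rxw}. Then □r at x, so □□r at x, so □r at y, so r at z, i.e. Rxz.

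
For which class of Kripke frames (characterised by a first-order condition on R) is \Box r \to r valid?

Reflexivity

Suppose □r→r is valid. At any x set V(r)={w : Rxw}. Then □r holds at x, so r holds at x, i.e. Rxx.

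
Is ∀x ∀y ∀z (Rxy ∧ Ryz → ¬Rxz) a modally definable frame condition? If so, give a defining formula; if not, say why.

Any modally definable frame class is closed under surjective bounded morphisms.
The 3-cycle (worlds 0,1,2 with 0→1→2→0) is intransitive. Mapping every world to a single reflexive point • is a surjective bounded morphism; the reflexive point is not intransitive (R••∧R•• but R••).
Hence intransitivity is not modally definable.

Not modally definable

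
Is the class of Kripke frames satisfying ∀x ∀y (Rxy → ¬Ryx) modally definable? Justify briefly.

If a class were modally definable it would be closed under surjective bounded morphisms (Goldblatt–Thomason).
The 4-cycle (worlds 0,1,2,3 with 0→1→2→3→0) is asymmetric. Mapping every world to a single reflexive point • is a surjective bounded morphism, and the reflexive point is not asymmetric (R•• but asymmetry requires ¬R••).
Hence asymmetry is not modally definable.

No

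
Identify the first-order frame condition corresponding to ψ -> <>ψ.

reflexivity

This is frame-equivalent to □ψ → ψ (substitute ¬ψ for ψ and contrapose).
Suppose □ψ→ψ is valid. At any x set V(ψ)={w : Rxw}. Then □ψ holds at x, so ψ holds at x, i.e. Rxx.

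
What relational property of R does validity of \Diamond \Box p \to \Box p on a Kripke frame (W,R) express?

This schema is equivalent to the 5 axiom ◇p → □◇p.
It corresponds to the Euclidean property: \forall x \forall y \forall z (Rxy \wedge Rxz \to Ryz).

The Euclidean property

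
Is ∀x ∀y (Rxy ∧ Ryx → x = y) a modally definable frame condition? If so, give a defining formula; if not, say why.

Any modally definable frame class is closed under surjective bounded morphisms.
The 4-cycle (worlds 0,1,2,3 with 0→1→2→3→0) is antisymmetric. Sending even-indexed worlds to s and odd-indexed worlds to t is a surjective bounded morphism onto the two-world frame with s↔t, which is not antisymmetric.
Hence antisymmetry is not modally definable.

Not modally definable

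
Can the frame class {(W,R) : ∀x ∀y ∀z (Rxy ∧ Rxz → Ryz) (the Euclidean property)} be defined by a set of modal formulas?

Yes — defined by ◇r → □◇r

This is a Sahlqvist condition; the 5 axiom ◇r → □◇r defines it.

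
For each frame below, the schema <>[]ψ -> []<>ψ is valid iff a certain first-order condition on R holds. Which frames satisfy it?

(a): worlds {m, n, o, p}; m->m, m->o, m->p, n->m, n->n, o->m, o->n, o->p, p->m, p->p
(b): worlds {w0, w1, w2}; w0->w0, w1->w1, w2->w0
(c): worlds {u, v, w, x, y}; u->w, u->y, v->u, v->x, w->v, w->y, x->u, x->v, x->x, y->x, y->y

(a), (b)

The schema corresponds to convergence: forall x forall y forall z (Rxy & Rxz -> exists w (Ryw & Rzw)).
(a): holds.
(b): holds.
(c): fails — Rvu and Rvx but u and x have no common successor.
Valid on: (a), (b).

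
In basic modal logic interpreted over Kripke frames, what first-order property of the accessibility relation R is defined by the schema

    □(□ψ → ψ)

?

Suppose □(□ψ→ψ) is valid. Take Rxy and set V(ψ)={w : Ryw}. Then at y, □ψ holds; since □(□ψ→ψ) at x, □ψ→ψ at y, so ψ at y, i.e. Ryy.

shift-reflexivity: ∀x ∀y (Rxy → Ryy)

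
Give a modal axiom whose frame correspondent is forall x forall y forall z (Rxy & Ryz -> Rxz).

This is transitivity; the standard corresponding axiom is 4: □s → □□s.

□s → □□s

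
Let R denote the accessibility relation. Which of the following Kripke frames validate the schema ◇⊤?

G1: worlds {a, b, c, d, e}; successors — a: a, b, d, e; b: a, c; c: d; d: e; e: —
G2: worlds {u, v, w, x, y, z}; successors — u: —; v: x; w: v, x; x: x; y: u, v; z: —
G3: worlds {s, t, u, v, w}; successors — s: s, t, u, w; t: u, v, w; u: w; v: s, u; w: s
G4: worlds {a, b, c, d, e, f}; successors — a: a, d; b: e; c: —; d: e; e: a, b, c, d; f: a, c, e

Frame correspondent (Sahlqvist): ∀x ∃y Rxy — i.e. seriality.
G1: fails — world e has no successor.
G2: fails — world u has no successor.
G3: holds.
G4: fails — world c has no successor.

G3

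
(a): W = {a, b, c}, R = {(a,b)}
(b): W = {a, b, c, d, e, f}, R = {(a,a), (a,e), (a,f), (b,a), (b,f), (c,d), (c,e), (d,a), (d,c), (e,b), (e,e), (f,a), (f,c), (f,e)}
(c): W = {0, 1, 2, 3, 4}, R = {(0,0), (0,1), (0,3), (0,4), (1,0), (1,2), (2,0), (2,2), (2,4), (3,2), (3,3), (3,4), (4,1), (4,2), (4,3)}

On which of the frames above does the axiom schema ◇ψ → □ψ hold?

This is the axiom for partial functionality; its first-order frame correspondent is ∀x ∀y ∀z (Rxy ∧ Rxz → y = z).
(a): condition met.
(b): fails — a sees both a and e.
(c): fails — 0 sees both 0 and 1.
Valid on: (a).

(a)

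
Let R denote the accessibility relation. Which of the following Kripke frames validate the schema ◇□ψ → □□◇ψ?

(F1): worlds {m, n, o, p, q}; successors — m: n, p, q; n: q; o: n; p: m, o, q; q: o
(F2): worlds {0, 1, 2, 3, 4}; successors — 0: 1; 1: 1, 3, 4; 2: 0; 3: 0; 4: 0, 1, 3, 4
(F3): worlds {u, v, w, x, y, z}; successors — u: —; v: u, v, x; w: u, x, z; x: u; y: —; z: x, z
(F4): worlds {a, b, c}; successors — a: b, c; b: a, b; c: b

The schema corresponds to a generalized confluence (Geach) condition: ∀x ∀y ∀z ((xRy ∧ xR²z) → ∃w (yRw ∧ zRw)).
(F1): fails — mRn, mR²o but no w with nRw and oRw.
(F2): fails — 0R1, 0R²3 but no w with 1Rw and 3Rw.
(F3): fails — vRu, vR²u but no t with uRt and uRt.
(F4): ✓.
Valid on: (F4).

(F4)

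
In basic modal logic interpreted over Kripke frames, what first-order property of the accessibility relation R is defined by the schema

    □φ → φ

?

reflexivity

Suppose □φ→φ is valid. At any x set V(φ)={w : Rxw}. Then □φ holds at x, so φ holds at x, i.e. Rxx.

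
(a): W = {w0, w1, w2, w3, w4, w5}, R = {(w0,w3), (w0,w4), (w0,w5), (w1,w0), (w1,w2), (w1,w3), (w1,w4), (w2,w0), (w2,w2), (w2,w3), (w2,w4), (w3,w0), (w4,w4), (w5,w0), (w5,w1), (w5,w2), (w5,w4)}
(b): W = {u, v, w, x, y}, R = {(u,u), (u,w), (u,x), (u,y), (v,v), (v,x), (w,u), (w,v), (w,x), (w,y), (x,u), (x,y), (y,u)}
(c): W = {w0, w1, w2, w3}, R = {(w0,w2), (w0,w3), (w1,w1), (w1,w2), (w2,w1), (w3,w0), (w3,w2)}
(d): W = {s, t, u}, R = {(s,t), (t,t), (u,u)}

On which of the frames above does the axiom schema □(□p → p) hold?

(d)

The schema corresponds to shift-reflexivity: ∀x ∀y (Rxy → Ryy).
(a): fails — Rw1w0 but not Rw0w0.
(b): fails — Ruw but not Rww.
(c): fails — Rw1w2 but not Rw2w2.
(d): ✓.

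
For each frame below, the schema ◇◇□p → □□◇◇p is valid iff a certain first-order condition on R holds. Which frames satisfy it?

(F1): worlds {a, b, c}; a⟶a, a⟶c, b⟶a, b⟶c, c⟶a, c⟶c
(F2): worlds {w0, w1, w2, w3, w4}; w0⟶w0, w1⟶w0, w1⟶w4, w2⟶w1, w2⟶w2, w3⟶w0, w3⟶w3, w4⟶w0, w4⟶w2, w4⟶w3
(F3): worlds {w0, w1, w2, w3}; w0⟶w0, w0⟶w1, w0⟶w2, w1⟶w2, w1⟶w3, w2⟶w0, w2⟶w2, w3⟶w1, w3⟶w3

The schema corresponds to a generalized confluence (Geach) condition: ∀x ∀y ∀z ((xR²y ∧ xR²z) → ∃w (yRw ∧ zR²w)).
(F1): holds.
(F2): fails — w1R²w2, w1R²w0 but no w with w2Rw and w0R²w.
(F3): holds.

(F1), (F3)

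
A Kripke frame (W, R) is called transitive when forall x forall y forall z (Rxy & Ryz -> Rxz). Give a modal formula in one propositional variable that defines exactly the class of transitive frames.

This is transitivity; the standard corresponding axiom is 4: □ψ → □□ψ.
Suppose □ψ→□□ψ is valid. Take Rxy, Ryz and set V(ψ)={w : Rxw}. Then □ψ at x, so □□ψ at x, so □ψ at y, so ψ at z, i.e. Rxz.

□ψ → □□ψ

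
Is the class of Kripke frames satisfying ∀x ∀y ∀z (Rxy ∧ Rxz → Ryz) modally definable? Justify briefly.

Definable; ◇p → □◇p defines it

This is a Sahlqvist condition; the 5 axiom ◇p → □◇p defines it.
Suppose ◇p→□◇p is valid. Take Rxy, Rxz and set V(p)={y}. Then ◇p at x, so □◇p at x, so ◇p at z, so some w with Rzw has p; w=y, i.e. Rzy. By symmetry of the argument, Ryz.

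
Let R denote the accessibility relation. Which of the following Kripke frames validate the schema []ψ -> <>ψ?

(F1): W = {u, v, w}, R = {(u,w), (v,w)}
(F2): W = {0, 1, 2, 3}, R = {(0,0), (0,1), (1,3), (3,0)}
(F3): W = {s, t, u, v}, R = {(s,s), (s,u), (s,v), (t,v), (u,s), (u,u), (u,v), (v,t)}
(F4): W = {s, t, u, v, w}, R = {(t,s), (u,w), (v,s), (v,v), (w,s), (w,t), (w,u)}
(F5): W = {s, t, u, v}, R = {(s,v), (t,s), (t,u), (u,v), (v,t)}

Frame correspondent (Sahlqvist): forall x exists y Rxy — i.e. seriality.
(F1): fails — world w has no successor.
(F2): fails — world 2 has no successor.
(F3): ✓.
(F4): fails — world s has no successor.
(F5): ✓.

(F3), (F5)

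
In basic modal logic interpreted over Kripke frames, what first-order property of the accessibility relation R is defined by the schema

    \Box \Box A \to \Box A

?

Suppose □□A→□A is valid. Take Rxy and set V(A)={w : xR²w}. Then □□A at x, so □A at x, so A at y, i.e. ∃z(Rxz∧Rzy).

density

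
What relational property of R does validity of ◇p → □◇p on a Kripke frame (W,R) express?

Suppose ◇p→□◇p is valid. Take Rxy, Rxz and set V(p)={y}. Then ◇p at x, so □◇p at x, so ◇p at z, so some w with Rzw has p; w=y, i.e. Rzy. By symmetry of the argument, Ryz.
Conversely, any frame satisfying ∀x ∀y ∀z (Rxy ∧ Rxz → Ryz) validates the schema.
Frame condition: ∀x ∀y ∀z (Rxy ∧ Rxz → Ryz).

the Euclidean property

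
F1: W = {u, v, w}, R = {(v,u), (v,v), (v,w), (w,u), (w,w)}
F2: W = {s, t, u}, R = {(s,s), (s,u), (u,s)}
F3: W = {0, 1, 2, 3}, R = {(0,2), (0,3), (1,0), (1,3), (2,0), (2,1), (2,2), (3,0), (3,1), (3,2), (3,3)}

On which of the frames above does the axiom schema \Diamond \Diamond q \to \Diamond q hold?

F1

This is the axiom for transitivity; its first-order frame correspondent is \forall x \forall y \forall z (Rxy \wedge Ryz \to Rxz).
F1: holds.
F2: fails — Rus and Rsu but not Ruu.
F3: fails — R10 and R02 but not R12.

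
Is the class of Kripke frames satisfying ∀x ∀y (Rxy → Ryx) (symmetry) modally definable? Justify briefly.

The condition is symmetry. A defining modal formula is r → □◇r.
Suppose r→□◇r is valid. Take Rxy and set V(r)={x}. Then r at x, so □◇r at x, so ◇r at y, so some z with Ryz has r; z=x, i.e. Ryx.

Yes, by r → □◇r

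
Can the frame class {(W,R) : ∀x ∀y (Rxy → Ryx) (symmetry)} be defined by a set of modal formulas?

Yes — defined by q → □◇q

Yes: it is symmetry, defined by the B schema q → □◇q.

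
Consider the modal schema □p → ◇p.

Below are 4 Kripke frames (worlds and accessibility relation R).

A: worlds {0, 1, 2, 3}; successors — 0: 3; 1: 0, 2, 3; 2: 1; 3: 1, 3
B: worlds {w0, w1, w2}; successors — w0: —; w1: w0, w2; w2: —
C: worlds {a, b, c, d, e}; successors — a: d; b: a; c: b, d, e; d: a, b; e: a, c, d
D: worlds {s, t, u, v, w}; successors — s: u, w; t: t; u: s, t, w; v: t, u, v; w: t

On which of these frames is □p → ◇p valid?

A, C, D

This is the axiom for seriality; its first-order frame correspondent is ∀x ∃y Rxy.
A: satisfies the condition.
B: fails — world w0 has no successor.
C: satisfies the condition.
D: satisfies the condition.
Valid on: A, C, D.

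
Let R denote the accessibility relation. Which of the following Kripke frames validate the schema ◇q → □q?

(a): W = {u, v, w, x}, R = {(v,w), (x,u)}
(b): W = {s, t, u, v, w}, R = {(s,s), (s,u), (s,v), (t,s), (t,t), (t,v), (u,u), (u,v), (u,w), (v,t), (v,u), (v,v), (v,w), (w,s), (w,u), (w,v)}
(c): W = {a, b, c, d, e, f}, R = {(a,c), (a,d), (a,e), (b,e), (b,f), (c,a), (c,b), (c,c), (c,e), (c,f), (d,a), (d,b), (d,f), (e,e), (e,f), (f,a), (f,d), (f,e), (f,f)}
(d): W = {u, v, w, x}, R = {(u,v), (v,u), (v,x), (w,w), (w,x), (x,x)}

Frame correspondent (Sahlqvist): ∀x ∀y ∀z (Rxy ∧ Rxz → y = z) — i.e. partial functionality.
(a): condition met.
(b): fails — s sees both s and u.
(c): fails — a sees both c and d.
(d): fails — v sees both u and x.
Valid on: (a).

(a)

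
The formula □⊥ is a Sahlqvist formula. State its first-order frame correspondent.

emptiness of R: ∀x ∀y ¬Rxy

□⊥ is valid iff no world has any successor (otherwise □⊥ fails at any world with one).
Conversely, on a frame with emptiness of R the schema holds at every world under every valuation.
Frame condition: ∀x ∀y ¬Rxy.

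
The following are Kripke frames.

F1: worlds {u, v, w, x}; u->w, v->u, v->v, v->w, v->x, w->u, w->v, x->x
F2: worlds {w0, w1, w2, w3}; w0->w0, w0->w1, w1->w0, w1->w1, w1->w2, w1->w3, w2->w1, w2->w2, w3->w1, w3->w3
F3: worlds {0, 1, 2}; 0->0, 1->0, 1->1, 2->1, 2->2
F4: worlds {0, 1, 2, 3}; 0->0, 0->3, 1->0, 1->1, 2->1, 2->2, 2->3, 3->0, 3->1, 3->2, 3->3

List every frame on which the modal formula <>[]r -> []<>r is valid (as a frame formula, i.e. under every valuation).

This is the axiom for convergence; its first-order frame correspondent is forall x forall y forall z (Rxy & Rxz -> exists w (Ryw & Rzw)).
F1: fails — Rvw and Rvu but w and u have no common successor.
F2: condition met.
F3: condition met.
F4: condition met.

F2, F3, F4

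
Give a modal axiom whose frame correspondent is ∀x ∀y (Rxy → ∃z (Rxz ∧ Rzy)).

This is density; the standard corresponding axiom is C4: □□p → □p.
Suppose □□p→□p is valid. Take Rxy and set V(p)={w : xR²w}. Then □□p at x, so □p at x, so p at y, i.e. ∃z(Rxz∧Rzy).

□□p → □p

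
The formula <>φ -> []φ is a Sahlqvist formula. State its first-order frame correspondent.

This is the CD axiom.
It corresponds to partial functionality: forall x forall y forall z (Rxy & Rxz -> y = z).

Partial functionality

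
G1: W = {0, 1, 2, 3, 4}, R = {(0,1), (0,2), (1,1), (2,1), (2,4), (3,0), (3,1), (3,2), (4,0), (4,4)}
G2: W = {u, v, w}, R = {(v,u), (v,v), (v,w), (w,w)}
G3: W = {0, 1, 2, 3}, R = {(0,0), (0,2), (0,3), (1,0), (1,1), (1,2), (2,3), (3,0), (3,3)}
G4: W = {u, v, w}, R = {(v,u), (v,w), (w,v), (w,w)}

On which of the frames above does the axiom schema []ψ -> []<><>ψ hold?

Frame correspondent (Sahlqvist): forall x forall z (xRz -> exists w (xRw & z R^2 w)) — i.e. a generalized confluence (Geach) condition.
G1: ✓.
G2: fails — vRu but no t with vRt and uR²t.
G3: ✓.
G4: fails — vRu but no t with vRt and uR²t.
Valid on: G1, G3.

G1, G3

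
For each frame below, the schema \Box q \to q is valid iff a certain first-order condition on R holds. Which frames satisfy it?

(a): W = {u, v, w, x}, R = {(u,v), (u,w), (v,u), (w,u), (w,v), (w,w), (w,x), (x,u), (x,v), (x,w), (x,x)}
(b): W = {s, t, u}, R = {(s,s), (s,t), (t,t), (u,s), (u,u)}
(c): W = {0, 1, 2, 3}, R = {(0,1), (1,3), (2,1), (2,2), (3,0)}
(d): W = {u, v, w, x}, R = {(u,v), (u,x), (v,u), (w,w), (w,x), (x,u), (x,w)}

This is the axiom for reflexivity; its first-order frame correspondent is \forall x Rxx.
(a): fails — world u does not see itself.
(b): holds.
(c): fails — world 0 does not see itself.
(d): fails — world u does not see itself.
Valid on: (b).

(b)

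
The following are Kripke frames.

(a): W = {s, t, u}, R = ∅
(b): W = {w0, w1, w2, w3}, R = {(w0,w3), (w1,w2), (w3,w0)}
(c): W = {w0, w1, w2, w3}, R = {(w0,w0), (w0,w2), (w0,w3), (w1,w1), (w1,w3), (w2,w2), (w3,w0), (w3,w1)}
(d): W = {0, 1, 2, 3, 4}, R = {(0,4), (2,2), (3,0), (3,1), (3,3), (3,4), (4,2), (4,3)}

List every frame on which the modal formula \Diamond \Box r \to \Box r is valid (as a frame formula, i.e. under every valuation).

(a)

This is the axiom for the Euclidean property; its first-order frame correspondent is \forall x \forall y \forall z (Rxy \wedge Rxz \to Ryz).
(a): satisfies the condition.
(b): fails — Rw0w3 and Rw0w3 but not Rw3w3.
(c): fails — Rw0w2 and Rw0w0 but not Rw2w0.
(d): fails — R04 and R04 but not R44.
Valid on: (a).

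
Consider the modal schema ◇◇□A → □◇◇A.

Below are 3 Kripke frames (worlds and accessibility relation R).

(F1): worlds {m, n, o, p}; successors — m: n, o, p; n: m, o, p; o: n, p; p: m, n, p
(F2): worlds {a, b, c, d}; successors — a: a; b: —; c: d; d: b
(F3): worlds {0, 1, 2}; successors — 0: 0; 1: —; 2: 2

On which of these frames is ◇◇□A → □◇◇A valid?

Frame correspondent (Sahlqvist): ∀x ∀y ∀z ((xR²y ∧ xRz) → ∃w (yRw ∧ zR²w)) — i.e. a generalized confluence (Geach) condition.
(F1): holds.
(F2): fails — cR²b, cRd but no w with bRw and dR²w.
(F3): holds.

(F1), (F3)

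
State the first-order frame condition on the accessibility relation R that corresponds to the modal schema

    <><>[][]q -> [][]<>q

forall x forall y forall z ((x R^2 y & x R^2 z) -> exists w (y R^2 w & zRw))

This is a Sahlqvist (Geach-type) schema ◇^2□^2q → □^2◇^1q.
First-order correspondent: forall x forall y forall z ((x R^2 y & x R^2 z) -> exists w (y R^2 w & zRw)).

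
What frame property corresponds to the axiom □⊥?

emptiness of R: ∀x ∀y ¬Rxy

□⊥ is valid iff no world has any successor (otherwise □⊥ fails at any world with one).
Conversely, any frame satisfying ∀x ∀y ¬Rxy validates the schema.
Frame condition: ∀x ∀y ¬Rxy.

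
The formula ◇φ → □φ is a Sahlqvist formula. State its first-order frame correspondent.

partial functionality

This is the CD axiom.
Its frame correspondent is partial functionality — ∀x ∀y ∀z (Rxy ∧ Rxz → y = z).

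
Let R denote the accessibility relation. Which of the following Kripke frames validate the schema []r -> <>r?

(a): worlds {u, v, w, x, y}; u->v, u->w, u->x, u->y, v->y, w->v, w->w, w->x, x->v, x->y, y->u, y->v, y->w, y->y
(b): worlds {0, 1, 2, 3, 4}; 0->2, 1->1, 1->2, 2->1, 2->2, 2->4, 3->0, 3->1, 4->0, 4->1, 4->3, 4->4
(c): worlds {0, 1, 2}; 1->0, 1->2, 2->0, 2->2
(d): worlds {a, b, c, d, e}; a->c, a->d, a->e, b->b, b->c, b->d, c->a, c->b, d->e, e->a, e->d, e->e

This is the axiom for seriality; its first-order frame correspondent is forall x exists y Rxy.
(a): satisfies the condition.
(b): satisfies the condition.
(c): fails — world 0 has no successor.
(d): satisfies the condition.
Valid on: (a), (b), (d).

(a), (b), (d)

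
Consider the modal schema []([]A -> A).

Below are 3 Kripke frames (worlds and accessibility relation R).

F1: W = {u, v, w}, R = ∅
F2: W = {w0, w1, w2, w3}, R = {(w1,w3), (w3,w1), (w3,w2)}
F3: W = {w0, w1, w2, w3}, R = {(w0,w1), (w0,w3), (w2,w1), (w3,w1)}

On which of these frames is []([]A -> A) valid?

F1

Frame correspondent (Sahlqvist): forall x forall y (Rxy -> Ryy) — i.e. shift-reflexivity.
F1: ✓.
F2: fails — Rw3w1 but not Rw1w1.
F3: fails — Rw0w1 but not Rw1w1.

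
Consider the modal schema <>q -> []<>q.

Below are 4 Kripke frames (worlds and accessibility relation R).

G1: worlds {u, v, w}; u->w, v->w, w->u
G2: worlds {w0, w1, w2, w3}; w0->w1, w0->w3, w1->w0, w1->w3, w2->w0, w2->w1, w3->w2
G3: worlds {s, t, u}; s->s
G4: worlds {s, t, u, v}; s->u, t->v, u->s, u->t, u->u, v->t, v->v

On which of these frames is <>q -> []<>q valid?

G3

The schema corresponds to the Euclidean property: forall x forall y forall z (Rxy & Rxz -> Ryz).
G1: fails — Ruw and Ruw but not Rww.
G2: fails — Rw0w1 and Rw0w1 but not Rw1w1.
G3: condition met.
G4: fails — Rut and Rut but not Rtt.
Valid on: G3.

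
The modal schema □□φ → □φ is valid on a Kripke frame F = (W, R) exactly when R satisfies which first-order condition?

density

Suppose □□φ→□φ is valid. Take Rxy and set V(φ)={w : xR²w}. Then □□φ at x, so □φ at x, so φ at y, i.e. ∃z(Rxz∧Rzy).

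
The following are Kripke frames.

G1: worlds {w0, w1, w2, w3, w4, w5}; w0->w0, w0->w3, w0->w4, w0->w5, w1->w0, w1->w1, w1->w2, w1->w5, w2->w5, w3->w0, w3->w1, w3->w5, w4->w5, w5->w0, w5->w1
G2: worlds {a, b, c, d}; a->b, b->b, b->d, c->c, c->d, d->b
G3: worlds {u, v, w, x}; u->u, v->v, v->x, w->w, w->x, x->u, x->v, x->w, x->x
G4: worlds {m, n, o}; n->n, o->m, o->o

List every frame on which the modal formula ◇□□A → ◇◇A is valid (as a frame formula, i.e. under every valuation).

G1, G2, G3

Frame correspondent (Sahlqvist): ∀x ∀y (xRy → ∃w (yR²w ∧ xR²w)) — i.e. a generalized confluence (Geach) condition.
G1: holds.
G2: holds.
G3: holds.
G4: fails — oRm but no w with mR²w and oR²w.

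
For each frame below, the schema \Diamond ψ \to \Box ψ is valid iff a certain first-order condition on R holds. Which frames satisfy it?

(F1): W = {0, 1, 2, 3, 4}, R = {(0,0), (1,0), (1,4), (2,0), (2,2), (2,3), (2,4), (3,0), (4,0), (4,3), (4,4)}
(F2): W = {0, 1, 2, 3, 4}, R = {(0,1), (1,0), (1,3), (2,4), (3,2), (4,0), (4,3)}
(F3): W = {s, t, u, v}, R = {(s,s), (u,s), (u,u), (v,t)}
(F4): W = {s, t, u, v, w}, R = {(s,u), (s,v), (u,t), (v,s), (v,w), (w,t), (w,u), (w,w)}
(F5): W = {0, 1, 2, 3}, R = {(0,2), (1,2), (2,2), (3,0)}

Frame correspondent (Sahlqvist): \forall x \forall y \forall z (Rxy \wedge Rxz \to y = z) — i.e. partial functionality.
(F1): fails — 1 sees both 0 and 4.
(F2): fails — 1 sees both 0 and 3.
(F3): fails — u sees both s and u.
(F4): fails — s sees both u and v.
(F5): ✓.
Valid on: (F5).

(F5)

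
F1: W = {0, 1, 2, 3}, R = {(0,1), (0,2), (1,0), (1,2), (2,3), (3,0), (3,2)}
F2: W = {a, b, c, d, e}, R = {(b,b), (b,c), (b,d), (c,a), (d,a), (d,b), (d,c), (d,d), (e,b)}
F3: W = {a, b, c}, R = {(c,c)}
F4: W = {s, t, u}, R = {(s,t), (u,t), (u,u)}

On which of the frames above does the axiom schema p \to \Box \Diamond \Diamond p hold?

Frame correspondent (Sahlqvist): \forall x \forall z (xRz \to \exists w (x = w \wedge z R^2 w)) — i.e. a generalized confluence (Geach) condition.
F1: fails — 0R1 but no w with 0=w and 1R²w.
F2: fails — bRc but no w with b=w and cR²w.
F3: condition met.
F4: fails — sRt but no w with s=w and tR²w.

F3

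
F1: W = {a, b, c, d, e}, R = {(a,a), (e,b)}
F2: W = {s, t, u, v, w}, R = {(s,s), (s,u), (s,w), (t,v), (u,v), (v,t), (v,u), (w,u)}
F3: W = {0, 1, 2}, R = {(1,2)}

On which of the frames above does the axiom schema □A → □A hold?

F1, F2, F3

The schema corresponds to a generalized confluence (Geach) condition: ∀x ∀z (xRz → ∃w (xRw ∧ z = w)).
F1: condition met.
F2: condition met.
F3: condition met.
Valid on: F1, F2, F3.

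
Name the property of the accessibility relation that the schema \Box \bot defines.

□⊥ is valid iff no world has any successor (otherwise □⊥ fails at any world with one).

emptiness of R: \forall x \forall y \neg Rxy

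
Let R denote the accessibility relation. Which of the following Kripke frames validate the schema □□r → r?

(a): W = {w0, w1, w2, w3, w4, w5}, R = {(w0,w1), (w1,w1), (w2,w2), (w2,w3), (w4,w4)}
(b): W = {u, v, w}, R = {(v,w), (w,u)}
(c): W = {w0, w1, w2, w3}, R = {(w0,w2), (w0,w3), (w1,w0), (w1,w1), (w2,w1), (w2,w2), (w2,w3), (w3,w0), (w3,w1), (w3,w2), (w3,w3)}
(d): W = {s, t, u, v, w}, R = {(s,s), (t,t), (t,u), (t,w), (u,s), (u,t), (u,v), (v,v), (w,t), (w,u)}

(c), (d)

The schema corresponds to a generalized confluence (Geach) condition: ∀x ∃w (xR²w ∧ x = w).
(a): fails — at w0 but no w with w0R²w and w0=w.
(b): fails — at u but no t with uR²t and u=t.
(c): ✓.
(d): ✓.
Valid on: (c), (d).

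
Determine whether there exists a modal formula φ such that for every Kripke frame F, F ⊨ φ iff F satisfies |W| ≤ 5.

Any modally definable frame class is closed under disjoint unions.
Any modal formula valid on each of 6 disjoint one-world frames is valid on their disjoint union (validity is preserved under disjoint unions). Each one-world frame has |W|=1≤5, but the union has |W|=6.
Hence having at most 5 worlds is not modally definable.

No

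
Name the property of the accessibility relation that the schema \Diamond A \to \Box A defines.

partial functionality: \forall x \forall y \forall z (Rxy \wedge Rxz \to y = z)

This is the CD axiom.
It corresponds to partial functionality: \forall x \forall y \forall z (Rxy \wedge Rxz \to y = z).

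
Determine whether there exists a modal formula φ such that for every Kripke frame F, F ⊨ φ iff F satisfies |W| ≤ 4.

Any modally definable frame class is closed under disjoint unions.
Any modal formula valid on each of 5 disjoint one-world frames is valid on their disjoint union (validity is preserved under disjoint unions). Each one-world frame has |W|=1≤4, but the union has |W|=5.
Hence having at most 4 worlds is not modally definable.

No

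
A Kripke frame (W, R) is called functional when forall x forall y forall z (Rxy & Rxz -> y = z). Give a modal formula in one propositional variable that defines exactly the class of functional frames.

◇s → □s

A defining formula is ◇s → □s (the CD axiom).
Suppose ◇s→□s is valid. Take Rxy, Rxz and set V(s)={y}. Then ◇s at x, so □s at x, so s at z, i.e. z=y.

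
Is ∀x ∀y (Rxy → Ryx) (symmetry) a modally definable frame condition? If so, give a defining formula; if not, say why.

Definable; r → □◇r defines it

Yes: it is symmetry, defined by the B schema r → □◇r.
Suppose r→□◇r is valid. Take Rxy and set V(r)={x}. Then r at x, so □◇r at x, so ◇r at y, so some z with Ryz has r; z=x, i.e. Ryx.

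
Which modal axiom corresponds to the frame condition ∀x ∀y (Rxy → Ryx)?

A defining formula is r → □◇r (the B axiom).
Suppose r→□◇r is valid. Take Rxy and set V(r)={x}. Then r at x, so □◇r at x, so ◇r at y, so some z with Ryz has r; z=x, i.e. Ryx.

r → □◇r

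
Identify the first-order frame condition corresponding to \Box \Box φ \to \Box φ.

This is the C4 axiom.
Its frame correspondent is density — \forall x \forall y (Rxy \to \exists z (Rxz \wedge Rzy)).

density: \forall x \forall y (Rxy \to \exists z (Rxz \wedge Rzy))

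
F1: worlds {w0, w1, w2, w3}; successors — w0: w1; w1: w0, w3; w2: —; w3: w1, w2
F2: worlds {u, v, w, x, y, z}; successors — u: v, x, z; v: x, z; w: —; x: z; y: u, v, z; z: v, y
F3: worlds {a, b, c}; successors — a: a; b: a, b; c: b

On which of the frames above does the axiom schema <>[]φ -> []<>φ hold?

F3

The schema corresponds to convergence: forall x forall y forall z (Rxy & Rxz -> exists w (Ryw & Rzw)).
F1: fails — Rw3w1 and Rw3w2 but w1 and w2 have no common successor.
F2: fails — Ruv and Ruz but v and z have no common successor.
F3: holds.
Valid on: F3.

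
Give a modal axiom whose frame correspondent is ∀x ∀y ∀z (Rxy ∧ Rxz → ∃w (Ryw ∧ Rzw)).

This is convergence; the standard corresponding axiom is .2: ◇□s → □◇s.

◇□s → □◇s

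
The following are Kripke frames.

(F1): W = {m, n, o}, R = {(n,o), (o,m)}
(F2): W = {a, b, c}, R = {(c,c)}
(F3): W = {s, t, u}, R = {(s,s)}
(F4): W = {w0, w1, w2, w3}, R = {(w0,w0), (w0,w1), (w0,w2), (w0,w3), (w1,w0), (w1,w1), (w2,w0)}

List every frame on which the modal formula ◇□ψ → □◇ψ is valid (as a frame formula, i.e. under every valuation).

(F2), (F3)

The schema corresponds to convergence: ∀x ∀y ∀z (Rxy ∧ Rxz → ∃w (Ryw ∧ Rzw)).
(F1): fails — Rom and Rom but m and m have no common successor.
(F2): ✓.
(F3): ✓.
(F4): fails — Rw0w1 and Rw0w3 but w1 and w3 have no common successor.
Valid on: (F2), (F3).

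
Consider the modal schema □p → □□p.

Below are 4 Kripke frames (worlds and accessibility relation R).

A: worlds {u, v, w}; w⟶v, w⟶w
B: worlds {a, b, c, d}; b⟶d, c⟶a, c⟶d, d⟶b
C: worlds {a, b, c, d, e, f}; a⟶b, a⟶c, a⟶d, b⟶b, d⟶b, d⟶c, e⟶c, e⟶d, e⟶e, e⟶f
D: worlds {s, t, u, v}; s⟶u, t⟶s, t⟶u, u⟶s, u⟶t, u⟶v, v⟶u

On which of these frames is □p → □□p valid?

A

This is the axiom for transitivity; its first-order frame correspondent is ∀x ∀y ∀z (Rxy ∧ Ryz → Rxz).
A: ✓.
B: fails — Rdb and Rbd but not Rdd.
C: fails — Red and Rdb but not Reb.
D: fails — Ruv and Rvu but not Ruu.
Valid on: A.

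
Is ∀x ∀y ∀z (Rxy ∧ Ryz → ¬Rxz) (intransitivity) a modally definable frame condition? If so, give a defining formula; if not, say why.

No

Modal frame validity is preserved under surjective bounded morphisms.
The 5-cycle (worlds a,b,c,d,e with a→b→c→d→e→a) is intransitive. Mapping every world to a single reflexive point • is a surjective bounded morphism; the reflexive point is not intransitive (R••∧R•• but R••).
Hence intransitivity is not modally definable.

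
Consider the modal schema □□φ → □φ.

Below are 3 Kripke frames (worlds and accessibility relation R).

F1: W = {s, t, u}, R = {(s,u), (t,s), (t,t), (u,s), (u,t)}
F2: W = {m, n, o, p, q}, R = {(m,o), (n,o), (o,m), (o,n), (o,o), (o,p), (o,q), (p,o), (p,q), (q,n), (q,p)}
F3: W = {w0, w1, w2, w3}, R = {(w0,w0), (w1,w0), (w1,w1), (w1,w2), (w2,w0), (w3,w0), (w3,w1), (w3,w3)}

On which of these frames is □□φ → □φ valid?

This is the axiom for density; its first-order frame correspondent is ∀x ∀y (Rxy → ∃z (Rxz ∧ Rzy)).
F1: fails — Rsu but no z with Rsz and Rzu.
F2: fails — Rqp but no z with Rqz and Rzp.
F3: holds.

F3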